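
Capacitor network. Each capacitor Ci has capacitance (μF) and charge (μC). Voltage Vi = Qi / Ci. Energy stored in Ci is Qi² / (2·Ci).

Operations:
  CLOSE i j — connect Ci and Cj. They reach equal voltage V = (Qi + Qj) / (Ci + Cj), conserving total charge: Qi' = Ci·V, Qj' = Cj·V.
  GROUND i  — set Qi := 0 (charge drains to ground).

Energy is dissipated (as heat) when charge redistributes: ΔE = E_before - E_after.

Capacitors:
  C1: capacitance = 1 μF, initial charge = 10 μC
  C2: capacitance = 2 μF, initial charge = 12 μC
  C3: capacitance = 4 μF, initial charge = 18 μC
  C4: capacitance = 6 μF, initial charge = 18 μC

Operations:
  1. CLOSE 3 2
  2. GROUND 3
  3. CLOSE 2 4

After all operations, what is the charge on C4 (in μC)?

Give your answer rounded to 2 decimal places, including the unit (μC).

Answer: 21.00 μC

Derivation:
Initial: C1(1μF, Q=10μC, V=10.00V), C2(2μF, Q=12μC, V=6.00V), C3(4μF, Q=18μC, V=4.50V), C4(6μF, Q=18μC, V=3.00V)
Op 1: CLOSE 3-2: Q_total=30.00, C_total=6.00, V=5.00; Q3=20.00, Q2=10.00; dissipated=1.500
Op 2: GROUND 3: Q3=0; energy lost=50.000
Op 3: CLOSE 2-4: Q_total=28.00, C_total=8.00, V=3.50; Q2=7.00, Q4=21.00; dissipated=3.000
Final charges: Q1=10.00, Q2=7.00, Q3=0.00, Q4=21.00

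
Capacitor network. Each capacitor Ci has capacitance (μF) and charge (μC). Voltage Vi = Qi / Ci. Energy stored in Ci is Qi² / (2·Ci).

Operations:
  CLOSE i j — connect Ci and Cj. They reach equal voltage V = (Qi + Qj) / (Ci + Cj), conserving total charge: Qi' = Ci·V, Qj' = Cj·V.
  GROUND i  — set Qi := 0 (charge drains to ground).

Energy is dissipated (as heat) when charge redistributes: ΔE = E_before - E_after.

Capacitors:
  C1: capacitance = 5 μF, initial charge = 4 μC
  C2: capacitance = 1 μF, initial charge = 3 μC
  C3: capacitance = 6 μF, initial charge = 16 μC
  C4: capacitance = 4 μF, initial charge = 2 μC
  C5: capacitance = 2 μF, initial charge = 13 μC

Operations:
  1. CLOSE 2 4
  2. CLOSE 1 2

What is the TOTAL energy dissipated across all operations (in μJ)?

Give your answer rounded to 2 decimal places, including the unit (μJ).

Answer: 2.52 μJ

Derivation:
Initial: C1(5μF, Q=4μC, V=0.80V), C2(1μF, Q=3μC, V=3.00V), C3(6μF, Q=16μC, V=2.67V), C4(4μF, Q=2μC, V=0.50V), C5(2μF, Q=13μC, V=6.50V)
Op 1: CLOSE 2-4: Q_total=5.00, C_total=5.00, V=1.00; Q2=1.00, Q4=4.00; dissipated=2.500
Op 2: CLOSE 1-2: Q_total=5.00, C_total=6.00, V=0.83; Q1=4.17, Q2=0.83; dissipated=0.017
Total dissipated: 2.517 μJ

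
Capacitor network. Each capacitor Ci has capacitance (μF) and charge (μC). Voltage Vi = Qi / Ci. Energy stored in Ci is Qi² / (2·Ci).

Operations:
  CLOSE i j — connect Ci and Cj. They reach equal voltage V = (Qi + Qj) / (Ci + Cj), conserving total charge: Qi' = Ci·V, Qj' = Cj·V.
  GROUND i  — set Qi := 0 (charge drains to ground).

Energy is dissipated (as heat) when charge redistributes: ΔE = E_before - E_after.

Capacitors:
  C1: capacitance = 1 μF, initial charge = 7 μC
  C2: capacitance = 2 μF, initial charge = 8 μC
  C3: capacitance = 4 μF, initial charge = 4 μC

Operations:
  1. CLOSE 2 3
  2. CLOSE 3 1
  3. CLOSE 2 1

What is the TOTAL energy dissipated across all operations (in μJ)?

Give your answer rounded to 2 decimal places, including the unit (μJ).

Initial: C1(1μF, Q=7μC, V=7.00V), C2(2μF, Q=8μC, V=4.00V), C3(4μF, Q=4μC, V=1.00V)
Op 1: CLOSE 2-3: Q_total=12.00, C_total=6.00, V=2.00; Q2=4.00, Q3=8.00; dissipated=6.000
Op 2: CLOSE 3-1: Q_total=15.00, C_total=5.00, V=3.00; Q3=12.00, Q1=3.00; dissipated=10.000
Op 3: CLOSE 2-1: Q_total=7.00, C_total=3.00, V=2.33; Q2=4.67, Q1=2.33; dissipated=0.333
Total dissipated: 16.333 μJ

Answer: 16.33 μJ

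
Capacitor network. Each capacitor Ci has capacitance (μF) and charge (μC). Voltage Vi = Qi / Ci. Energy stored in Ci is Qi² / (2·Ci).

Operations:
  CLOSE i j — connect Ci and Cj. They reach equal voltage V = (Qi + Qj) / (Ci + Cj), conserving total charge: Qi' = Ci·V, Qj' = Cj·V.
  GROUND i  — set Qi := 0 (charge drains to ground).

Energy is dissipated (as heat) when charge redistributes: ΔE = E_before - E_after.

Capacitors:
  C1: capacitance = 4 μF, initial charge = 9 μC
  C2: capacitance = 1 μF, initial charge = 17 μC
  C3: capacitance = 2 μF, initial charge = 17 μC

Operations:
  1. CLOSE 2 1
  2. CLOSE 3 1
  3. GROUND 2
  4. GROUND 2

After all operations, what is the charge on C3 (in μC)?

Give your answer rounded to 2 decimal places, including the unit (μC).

Initial: C1(4μF, Q=9μC, V=2.25V), C2(1μF, Q=17μC, V=17.00V), C3(2μF, Q=17μC, V=8.50V)
Op 1: CLOSE 2-1: Q_total=26.00, C_total=5.00, V=5.20; Q2=5.20, Q1=20.80; dissipated=87.025
Op 2: CLOSE 3-1: Q_total=37.80, C_total=6.00, V=6.30; Q3=12.60, Q1=25.20; dissipated=7.260
Op 3: GROUND 2: Q2=0; energy lost=13.520
Op 4: GROUND 2: Q2=0; energy lost=0.000
Final charges: Q1=25.20, Q2=0.00, Q3=12.60

Answer: 12.60 μC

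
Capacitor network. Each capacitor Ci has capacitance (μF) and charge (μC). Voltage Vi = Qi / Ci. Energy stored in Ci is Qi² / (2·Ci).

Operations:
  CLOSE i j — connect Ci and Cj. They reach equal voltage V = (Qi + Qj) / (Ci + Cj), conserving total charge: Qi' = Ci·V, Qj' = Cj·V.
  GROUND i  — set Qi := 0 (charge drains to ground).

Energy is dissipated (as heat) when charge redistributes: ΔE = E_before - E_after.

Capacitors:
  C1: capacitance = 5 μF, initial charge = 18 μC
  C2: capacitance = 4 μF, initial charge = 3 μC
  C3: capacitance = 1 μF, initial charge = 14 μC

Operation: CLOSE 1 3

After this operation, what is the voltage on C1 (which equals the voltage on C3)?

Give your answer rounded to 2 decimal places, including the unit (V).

Answer: 5.33 V

Derivation:
Initial: C1(5μF, Q=18μC, V=3.60V), C2(4μF, Q=3μC, V=0.75V), C3(1μF, Q=14μC, V=14.00V)
Op 1: CLOSE 1-3: Q_total=32.00, C_total=6.00, V=5.33; Q1=26.67, Q3=5.33; dissipated=45.067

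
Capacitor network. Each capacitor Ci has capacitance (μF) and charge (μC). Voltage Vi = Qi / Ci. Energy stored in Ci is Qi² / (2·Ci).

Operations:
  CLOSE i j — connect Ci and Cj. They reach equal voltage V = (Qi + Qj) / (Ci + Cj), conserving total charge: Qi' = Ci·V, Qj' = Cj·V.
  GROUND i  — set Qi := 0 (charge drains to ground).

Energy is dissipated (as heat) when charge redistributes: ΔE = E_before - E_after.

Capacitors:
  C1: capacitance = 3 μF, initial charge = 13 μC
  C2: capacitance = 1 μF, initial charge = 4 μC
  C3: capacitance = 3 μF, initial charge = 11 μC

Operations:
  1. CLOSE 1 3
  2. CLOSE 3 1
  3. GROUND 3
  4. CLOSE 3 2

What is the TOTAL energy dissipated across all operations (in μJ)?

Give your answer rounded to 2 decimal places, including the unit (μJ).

Answer: 30.33 μJ

Derivation:
Initial: C1(3μF, Q=13μC, V=4.33V), C2(1μF, Q=4μC, V=4.00V), C3(3μF, Q=11μC, V=3.67V)
Op 1: CLOSE 1-3: Q_total=24.00, C_total=6.00, V=4.00; Q1=12.00, Q3=12.00; dissipated=0.333
Op 2: CLOSE 3-1: Q_total=24.00, C_total=6.00, V=4.00; Q3=12.00, Q1=12.00; dissipated=0.000
Op 3: GROUND 3: Q3=0; energy lost=24.000
Op 4: CLOSE 3-2: Q_total=4.00, C_total=4.00, V=1.00; Q3=3.00, Q2=1.00; dissipated=6.000
Total dissipated: 30.333 μJ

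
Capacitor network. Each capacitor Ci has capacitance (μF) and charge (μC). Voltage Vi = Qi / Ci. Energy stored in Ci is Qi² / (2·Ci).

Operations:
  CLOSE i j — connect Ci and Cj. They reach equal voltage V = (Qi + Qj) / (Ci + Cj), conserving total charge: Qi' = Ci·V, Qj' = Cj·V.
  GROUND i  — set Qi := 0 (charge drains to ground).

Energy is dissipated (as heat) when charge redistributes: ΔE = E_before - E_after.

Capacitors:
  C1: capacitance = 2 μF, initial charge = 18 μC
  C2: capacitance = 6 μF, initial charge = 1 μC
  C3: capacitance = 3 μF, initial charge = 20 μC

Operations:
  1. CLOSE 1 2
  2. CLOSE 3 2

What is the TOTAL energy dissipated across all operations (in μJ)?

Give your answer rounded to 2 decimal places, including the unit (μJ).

Initial: C1(2μF, Q=18μC, V=9.00V), C2(6μF, Q=1μC, V=0.17V), C3(3μF, Q=20μC, V=6.67V)
Op 1: CLOSE 1-2: Q_total=19.00, C_total=8.00, V=2.38; Q1=4.75, Q2=14.25; dissipated=58.521
Op 2: CLOSE 3-2: Q_total=34.25, C_total=9.00, V=3.81; Q3=11.42, Q2=22.83; dissipated=18.418
Total dissipated: 76.939 μJ

Answer: 76.94 μJ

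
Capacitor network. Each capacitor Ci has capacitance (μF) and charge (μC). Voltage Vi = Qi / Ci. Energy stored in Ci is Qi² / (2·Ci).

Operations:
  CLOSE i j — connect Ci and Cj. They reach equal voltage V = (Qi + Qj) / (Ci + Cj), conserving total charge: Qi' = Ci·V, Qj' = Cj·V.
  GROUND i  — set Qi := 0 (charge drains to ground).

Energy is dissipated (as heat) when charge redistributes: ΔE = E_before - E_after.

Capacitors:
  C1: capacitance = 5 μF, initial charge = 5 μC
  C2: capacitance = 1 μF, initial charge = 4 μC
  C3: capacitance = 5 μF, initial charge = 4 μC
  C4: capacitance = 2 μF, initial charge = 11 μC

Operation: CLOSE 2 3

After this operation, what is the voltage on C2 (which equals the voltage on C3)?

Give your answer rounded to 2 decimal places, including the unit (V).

Answer: 1.33 V

Derivation:
Initial: C1(5μF, Q=5μC, V=1.00V), C2(1μF, Q=4μC, V=4.00V), C3(5μF, Q=4μC, V=0.80V), C4(2μF, Q=11μC, V=5.50V)
Op 1: CLOSE 2-3: Q_total=8.00, C_total=6.00, V=1.33; Q2=1.33, Q3=6.67; dissipated=4.267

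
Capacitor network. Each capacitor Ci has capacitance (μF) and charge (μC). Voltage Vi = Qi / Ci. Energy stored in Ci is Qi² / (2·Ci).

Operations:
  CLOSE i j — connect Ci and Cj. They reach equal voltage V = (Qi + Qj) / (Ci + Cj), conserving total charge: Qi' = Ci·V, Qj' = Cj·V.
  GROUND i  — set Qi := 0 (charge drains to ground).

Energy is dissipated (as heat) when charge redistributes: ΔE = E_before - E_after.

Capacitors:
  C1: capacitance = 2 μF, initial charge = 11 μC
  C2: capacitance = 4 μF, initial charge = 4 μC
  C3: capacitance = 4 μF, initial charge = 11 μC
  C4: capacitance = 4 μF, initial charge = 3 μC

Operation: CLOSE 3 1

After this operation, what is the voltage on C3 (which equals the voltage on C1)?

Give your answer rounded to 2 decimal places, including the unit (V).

Initial: C1(2μF, Q=11μC, V=5.50V), C2(4μF, Q=4μC, V=1.00V), C3(4μF, Q=11μC, V=2.75V), C4(4μF, Q=3μC, V=0.75V)
Op 1: CLOSE 3-1: Q_total=22.00, C_total=6.00, V=3.67; Q3=14.67, Q1=7.33; dissipated=5.042

Answer: 3.67 V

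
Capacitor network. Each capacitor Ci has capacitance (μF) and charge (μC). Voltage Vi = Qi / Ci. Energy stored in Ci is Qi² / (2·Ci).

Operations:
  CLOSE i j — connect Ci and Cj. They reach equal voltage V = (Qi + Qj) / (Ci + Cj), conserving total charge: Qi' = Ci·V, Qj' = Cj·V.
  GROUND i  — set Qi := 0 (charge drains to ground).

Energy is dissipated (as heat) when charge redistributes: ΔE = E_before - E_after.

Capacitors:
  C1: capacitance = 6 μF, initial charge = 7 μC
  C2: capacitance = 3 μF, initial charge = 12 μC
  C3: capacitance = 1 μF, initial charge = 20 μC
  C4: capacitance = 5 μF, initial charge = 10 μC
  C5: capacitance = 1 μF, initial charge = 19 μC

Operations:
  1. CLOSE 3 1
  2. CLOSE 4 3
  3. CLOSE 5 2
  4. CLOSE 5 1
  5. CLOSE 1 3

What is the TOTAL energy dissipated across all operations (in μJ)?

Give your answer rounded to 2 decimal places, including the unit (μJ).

Answer: 246.22 μJ

Derivation:
Initial: C1(6μF, Q=7μC, V=1.17V), C2(3μF, Q=12μC, V=4.00V), C3(1μF, Q=20μC, V=20.00V), C4(5μF, Q=10μC, V=2.00V), C5(1μF, Q=19μC, V=19.00V)
Op 1: CLOSE 3-1: Q_total=27.00, C_total=7.00, V=3.86; Q3=3.86, Q1=23.14; dissipated=152.012
Op 2: CLOSE 4-3: Q_total=13.86, C_total=6.00, V=2.31; Q4=11.55, Q3=2.31; dissipated=1.437
Op 3: CLOSE 5-2: Q_total=31.00, C_total=4.00, V=7.75; Q5=7.75, Q2=23.25; dissipated=84.375
Op 4: CLOSE 5-1: Q_total=30.89, C_total=7.00, V=4.41; Q5=4.41, Q1=26.48; dissipated=6.495
Op 5: CLOSE 1-3: Q_total=28.79, C_total=7.00, V=4.11; Q1=24.68, Q3=4.11; dissipated=1.897
Total dissipated: 246.215 μJ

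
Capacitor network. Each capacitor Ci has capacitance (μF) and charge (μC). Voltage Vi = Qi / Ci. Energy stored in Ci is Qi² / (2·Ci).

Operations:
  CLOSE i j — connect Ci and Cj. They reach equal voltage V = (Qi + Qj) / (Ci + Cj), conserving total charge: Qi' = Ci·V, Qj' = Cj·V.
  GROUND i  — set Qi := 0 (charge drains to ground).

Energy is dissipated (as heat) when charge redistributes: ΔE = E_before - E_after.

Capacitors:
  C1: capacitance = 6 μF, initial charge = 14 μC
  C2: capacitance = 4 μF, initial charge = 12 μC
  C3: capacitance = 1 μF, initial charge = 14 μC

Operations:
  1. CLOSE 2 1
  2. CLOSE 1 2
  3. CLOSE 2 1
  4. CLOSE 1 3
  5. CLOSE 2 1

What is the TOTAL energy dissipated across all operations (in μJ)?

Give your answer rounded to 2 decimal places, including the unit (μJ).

Answer: 59.41 μJ

Derivation:
Initial: C1(6μF, Q=14μC, V=2.33V), C2(4μF, Q=12μC, V=3.00V), C3(1μF, Q=14μC, V=14.00V)
Op 1: CLOSE 2-1: Q_total=26.00, C_total=10.00, V=2.60; Q2=10.40, Q1=15.60; dissipated=0.533
Op 2: CLOSE 1-2: Q_total=26.00, C_total=10.00, V=2.60; Q1=15.60, Q2=10.40; dissipated=0.000
Op 3: CLOSE 2-1: Q_total=26.00, C_total=10.00, V=2.60; Q2=10.40, Q1=15.60; dissipated=0.000
Op 4: CLOSE 1-3: Q_total=29.60, C_total=7.00, V=4.23; Q1=25.37, Q3=4.23; dissipated=55.697
Op 5: CLOSE 2-1: Q_total=35.77, C_total=10.00, V=3.58; Q2=14.31, Q1=21.46; dissipated=3.183
Total dissipated: 59.413 μJ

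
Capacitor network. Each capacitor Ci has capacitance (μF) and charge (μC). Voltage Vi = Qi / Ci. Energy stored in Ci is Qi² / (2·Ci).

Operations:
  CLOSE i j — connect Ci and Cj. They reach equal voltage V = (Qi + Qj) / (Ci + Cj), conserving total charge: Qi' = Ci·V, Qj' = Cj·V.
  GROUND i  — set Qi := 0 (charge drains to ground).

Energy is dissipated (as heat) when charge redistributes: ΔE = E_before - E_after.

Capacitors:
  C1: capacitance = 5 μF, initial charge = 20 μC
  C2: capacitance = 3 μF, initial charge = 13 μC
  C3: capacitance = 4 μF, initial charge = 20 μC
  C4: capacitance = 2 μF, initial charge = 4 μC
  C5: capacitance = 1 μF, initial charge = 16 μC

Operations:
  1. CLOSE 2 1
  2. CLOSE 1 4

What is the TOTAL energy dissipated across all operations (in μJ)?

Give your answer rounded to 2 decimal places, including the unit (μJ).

Answer: 3.33 μJ

Derivation:
Initial: C1(5μF, Q=20μC, V=4.00V), C2(3μF, Q=13μC, V=4.33V), C3(4μF, Q=20μC, V=5.00V), C4(2μF, Q=4μC, V=2.00V), C5(1μF, Q=16μC, V=16.00V)
Op 1: CLOSE 2-1: Q_total=33.00, C_total=8.00, V=4.12; Q2=12.38, Q1=20.62; dissipated=0.104
Op 2: CLOSE 1-4: Q_total=24.62, C_total=7.00, V=3.52; Q1=17.59, Q4=7.04; dissipated=3.225
Total dissipated: 3.330 μJ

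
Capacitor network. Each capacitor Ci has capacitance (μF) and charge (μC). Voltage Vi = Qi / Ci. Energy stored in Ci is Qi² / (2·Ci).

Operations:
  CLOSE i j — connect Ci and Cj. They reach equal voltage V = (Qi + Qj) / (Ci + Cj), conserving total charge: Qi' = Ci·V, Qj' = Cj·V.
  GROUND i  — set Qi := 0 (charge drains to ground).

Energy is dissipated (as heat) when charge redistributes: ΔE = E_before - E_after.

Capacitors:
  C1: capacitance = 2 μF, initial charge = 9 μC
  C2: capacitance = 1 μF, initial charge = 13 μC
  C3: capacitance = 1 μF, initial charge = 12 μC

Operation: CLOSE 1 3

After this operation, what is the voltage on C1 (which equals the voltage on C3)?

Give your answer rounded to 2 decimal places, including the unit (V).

Answer: 7.00 V

Derivation:
Initial: C1(2μF, Q=9μC, V=4.50V), C2(1μF, Q=13μC, V=13.00V), C3(1μF, Q=12μC, V=12.00V)
Op 1: CLOSE 1-3: Q_total=21.00, C_total=3.00, V=7.00; Q1=14.00, Q3=7.00; dissipated=18.750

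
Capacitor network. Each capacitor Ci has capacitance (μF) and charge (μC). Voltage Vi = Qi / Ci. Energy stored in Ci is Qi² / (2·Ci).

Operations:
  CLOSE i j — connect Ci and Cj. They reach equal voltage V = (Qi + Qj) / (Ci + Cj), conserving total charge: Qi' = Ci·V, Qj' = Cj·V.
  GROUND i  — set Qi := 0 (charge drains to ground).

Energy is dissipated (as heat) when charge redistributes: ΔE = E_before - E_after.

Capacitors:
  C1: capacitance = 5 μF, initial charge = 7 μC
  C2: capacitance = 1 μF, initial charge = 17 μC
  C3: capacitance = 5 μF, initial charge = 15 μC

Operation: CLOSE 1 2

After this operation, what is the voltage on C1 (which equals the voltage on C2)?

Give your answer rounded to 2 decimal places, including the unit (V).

Initial: C1(5μF, Q=7μC, V=1.40V), C2(1μF, Q=17μC, V=17.00V), C3(5μF, Q=15μC, V=3.00V)
Op 1: CLOSE 1-2: Q_total=24.00, C_total=6.00, V=4.00; Q1=20.00, Q2=4.00; dissipated=101.400

Answer: 4.00 V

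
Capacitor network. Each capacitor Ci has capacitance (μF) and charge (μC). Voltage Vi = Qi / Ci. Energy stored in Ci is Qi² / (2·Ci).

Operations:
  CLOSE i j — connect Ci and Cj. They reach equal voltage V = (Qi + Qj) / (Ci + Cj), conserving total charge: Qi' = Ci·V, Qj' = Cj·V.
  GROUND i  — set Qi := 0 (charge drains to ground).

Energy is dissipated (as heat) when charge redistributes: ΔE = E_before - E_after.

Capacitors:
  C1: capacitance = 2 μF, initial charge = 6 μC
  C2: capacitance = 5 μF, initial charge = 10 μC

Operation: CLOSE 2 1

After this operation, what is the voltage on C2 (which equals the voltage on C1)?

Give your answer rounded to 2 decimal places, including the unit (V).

Answer: 2.29 V

Derivation:
Initial: C1(2μF, Q=6μC, V=3.00V), C2(5μF, Q=10μC, V=2.00V)
Op 1: CLOSE 2-1: Q_total=16.00, C_total=7.00, V=2.29; Q2=11.43, Q1=4.57; dissipated=0.714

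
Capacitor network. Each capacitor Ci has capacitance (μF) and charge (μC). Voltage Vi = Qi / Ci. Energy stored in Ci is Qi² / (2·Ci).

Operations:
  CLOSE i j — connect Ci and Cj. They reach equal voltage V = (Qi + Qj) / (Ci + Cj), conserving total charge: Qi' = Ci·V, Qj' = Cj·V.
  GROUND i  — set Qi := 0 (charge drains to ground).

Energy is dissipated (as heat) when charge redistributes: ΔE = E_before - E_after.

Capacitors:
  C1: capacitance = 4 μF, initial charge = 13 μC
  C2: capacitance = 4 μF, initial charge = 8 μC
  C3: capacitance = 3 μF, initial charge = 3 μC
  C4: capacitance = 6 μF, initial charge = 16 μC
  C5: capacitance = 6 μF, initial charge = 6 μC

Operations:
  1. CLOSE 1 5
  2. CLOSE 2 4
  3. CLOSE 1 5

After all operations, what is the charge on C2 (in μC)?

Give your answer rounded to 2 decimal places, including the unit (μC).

Initial: C1(4μF, Q=13μC, V=3.25V), C2(4μF, Q=8μC, V=2.00V), C3(3μF, Q=3μC, V=1.00V), C4(6μF, Q=16μC, V=2.67V), C5(6μF, Q=6μC, V=1.00V)
Op 1: CLOSE 1-5: Q_total=19.00, C_total=10.00, V=1.90; Q1=7.60, Q5=11.40; dissipated=6.075
Op 2: CLOSE 2-4: Q_total=24.00, C_total=10.00, V=2.40; Q2=9.60, Q4=14.40; dissipated=0.533
Op 3: CLOSE 1-5: Q_total=19.00, C_total=10.00, V=1.90; Q1=7.60, Q5=11.40; dissipated=0.000
Final charges: Q1=7.60, Q2=9.60, Q3=3.00, Q4=14.40, Q5=11.40

Answer: 9.60 μC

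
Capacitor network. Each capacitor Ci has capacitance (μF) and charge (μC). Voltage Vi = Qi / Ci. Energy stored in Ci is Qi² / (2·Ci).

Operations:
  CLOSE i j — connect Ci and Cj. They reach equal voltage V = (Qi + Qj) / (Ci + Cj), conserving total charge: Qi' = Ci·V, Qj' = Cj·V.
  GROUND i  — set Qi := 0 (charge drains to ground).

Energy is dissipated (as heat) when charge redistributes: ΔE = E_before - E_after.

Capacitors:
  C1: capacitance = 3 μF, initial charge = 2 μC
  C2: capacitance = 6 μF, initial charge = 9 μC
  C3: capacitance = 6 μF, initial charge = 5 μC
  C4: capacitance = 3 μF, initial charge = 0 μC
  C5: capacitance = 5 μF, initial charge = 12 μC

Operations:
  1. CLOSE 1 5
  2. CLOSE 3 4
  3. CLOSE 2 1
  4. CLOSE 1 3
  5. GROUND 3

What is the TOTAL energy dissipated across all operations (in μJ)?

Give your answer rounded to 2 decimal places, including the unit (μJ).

Initial: C1(3μF, Q=2μC, V=0.67V), C2(6μF, Q=9μC, V=1.50V), C3(6μF, Q=5μC, V=0.83V), C4(3μF, Q=0μC, V=0.00V), C5(5μF, Q=12μC, V=2.40V)
Op 1: CLOSE 1-5: Q_total=14.00, C_total=8.00, V=1.75; Q1=5.25, Q5=8.75; dissipated=2.817
Op 2: CLOSE 3-4: Q_total=5.00, C_total=9.00, V=0.56; Q3=3.33, Q4=1.67; dissipated=0.694
Op 3: CLOSE 2-1: Q_total=14.25, C_total=9.00, V=1.58; Q2=9.50, Q1=4.75; dissipated=0.062
Op 4: CLOSE 1-3: Q_total=8.08, C_total=9.00, V=0.90; Q1=2.69, Q3=5.39; dissipated=1.056
Op 5: GROUND 3: Q3=0; energy lost=2.420
Total dissipated: 7.050 μJ

Answer: 7.05 μJ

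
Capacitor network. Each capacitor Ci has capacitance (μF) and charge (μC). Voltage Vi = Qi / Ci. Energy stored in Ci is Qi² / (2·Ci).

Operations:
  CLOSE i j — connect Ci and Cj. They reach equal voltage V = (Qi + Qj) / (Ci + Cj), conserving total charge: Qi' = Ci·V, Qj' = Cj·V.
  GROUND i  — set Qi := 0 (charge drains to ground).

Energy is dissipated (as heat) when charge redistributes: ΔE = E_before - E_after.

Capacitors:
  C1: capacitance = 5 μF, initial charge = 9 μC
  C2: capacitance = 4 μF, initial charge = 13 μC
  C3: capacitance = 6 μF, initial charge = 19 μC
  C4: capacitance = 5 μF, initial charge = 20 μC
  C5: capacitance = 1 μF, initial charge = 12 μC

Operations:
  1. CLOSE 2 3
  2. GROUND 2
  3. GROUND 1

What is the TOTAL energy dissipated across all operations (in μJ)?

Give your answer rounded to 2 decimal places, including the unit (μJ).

Answer: 28.59 μJ

Derivation:
Initial: C1(5μF, Q=9μC, V=1.80V), C2(4μF, Q=13μC, V=3.25V), C3(6μF, Q=19μC, V=3.17V), C4(5μF, Q=20μC, V=4.00V), C5(1μF, Q=12μC, V=12.00V)
Op 1: CLOSE 2-3: Q_total=32.00, C_total=10.00, V=3.20; Q2=12.80, Q3=19.20; dissipated=0.008
Op 2: GROUND 2: Q2=0; energy lost=20.480
Op 3: GROUND 1: Q1=0; energy lost=8.100
Total dissipated: 28.588 μJ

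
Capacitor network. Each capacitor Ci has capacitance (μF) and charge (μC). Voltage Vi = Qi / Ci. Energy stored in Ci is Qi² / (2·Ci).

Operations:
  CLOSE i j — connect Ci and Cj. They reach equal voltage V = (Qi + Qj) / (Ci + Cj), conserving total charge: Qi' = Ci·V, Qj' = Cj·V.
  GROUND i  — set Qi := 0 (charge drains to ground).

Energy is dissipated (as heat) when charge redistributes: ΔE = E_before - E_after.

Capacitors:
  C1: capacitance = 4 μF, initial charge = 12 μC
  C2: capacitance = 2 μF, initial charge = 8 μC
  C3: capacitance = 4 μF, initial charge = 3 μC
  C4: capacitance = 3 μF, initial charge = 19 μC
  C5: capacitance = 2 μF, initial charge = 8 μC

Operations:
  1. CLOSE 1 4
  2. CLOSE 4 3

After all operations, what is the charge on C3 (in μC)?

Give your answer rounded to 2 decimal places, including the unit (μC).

Initial: C1(4μF, Q=12μC, V=3.00V), C2(2μF, Q=8μC, V=4.00V), C3(4μF, Q=3μC, V=0.75V), C4(3μF, Q=19μC, V=6.33V), C5(2μF, Q=8μC, V=4.00V)
Op 1: CLOSE 1-4: Q_total=31.00, C_total=7.00, V=4.43; Q1=17.71, Q4=13.29; dissipated=9.524
Op 2: CLOSE 4-3: Q_total=16.29, C_total=7.00, V=2.33; Q4=6.98, Q3=9.31; dissipated=11.599
Final charges: Q1=17.71, Q2=8.00, Q3=9.31, Q4=6.98, Q5=8.00

Answer: 9.31 μC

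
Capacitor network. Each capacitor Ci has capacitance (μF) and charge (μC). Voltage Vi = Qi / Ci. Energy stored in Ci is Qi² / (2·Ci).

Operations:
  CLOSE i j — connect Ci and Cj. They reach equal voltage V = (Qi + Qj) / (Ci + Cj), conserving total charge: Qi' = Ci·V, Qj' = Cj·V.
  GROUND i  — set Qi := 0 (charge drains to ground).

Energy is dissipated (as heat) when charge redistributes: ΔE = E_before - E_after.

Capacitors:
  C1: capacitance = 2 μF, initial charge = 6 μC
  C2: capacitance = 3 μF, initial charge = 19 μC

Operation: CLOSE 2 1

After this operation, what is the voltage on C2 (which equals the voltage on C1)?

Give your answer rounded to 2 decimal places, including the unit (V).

Answer: 5.00 V

Derivation:
Initial: C1(2μF, Q=6μC, V=3.00V), C2(3μF, Q=19μC, V=6.33V)
Op 1: CLOSE 2-1: Q_total=25.00, C_total=5.00, V=5.00; Q2=15.00, Q1=10.00; dissipated=6.667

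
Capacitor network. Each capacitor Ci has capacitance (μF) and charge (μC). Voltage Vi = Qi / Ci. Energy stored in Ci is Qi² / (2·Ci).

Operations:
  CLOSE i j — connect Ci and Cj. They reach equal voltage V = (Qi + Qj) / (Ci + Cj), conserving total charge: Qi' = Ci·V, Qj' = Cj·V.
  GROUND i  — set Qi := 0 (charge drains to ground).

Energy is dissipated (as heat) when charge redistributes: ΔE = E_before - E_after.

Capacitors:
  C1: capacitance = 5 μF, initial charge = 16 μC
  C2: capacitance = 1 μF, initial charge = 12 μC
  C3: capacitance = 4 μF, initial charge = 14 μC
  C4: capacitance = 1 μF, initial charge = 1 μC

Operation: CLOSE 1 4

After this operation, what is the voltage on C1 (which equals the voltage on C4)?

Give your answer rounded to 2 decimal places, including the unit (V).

Answer: 2.83 V

Derivation:
Initial: C1(5μF, Q=16μC, V=3.20V), C2(1μF, Q=12μC, V=12.00V), C3(4μF, Q=14μC, V=3.50V), C4(1μF, Q=1μC, V=1.00V)
Op 1: CLOSE 1-4: Q_total=17.00, C_total=6.00, V=2.83; Q1=14.17, Q4=2.83; dissipated=2.017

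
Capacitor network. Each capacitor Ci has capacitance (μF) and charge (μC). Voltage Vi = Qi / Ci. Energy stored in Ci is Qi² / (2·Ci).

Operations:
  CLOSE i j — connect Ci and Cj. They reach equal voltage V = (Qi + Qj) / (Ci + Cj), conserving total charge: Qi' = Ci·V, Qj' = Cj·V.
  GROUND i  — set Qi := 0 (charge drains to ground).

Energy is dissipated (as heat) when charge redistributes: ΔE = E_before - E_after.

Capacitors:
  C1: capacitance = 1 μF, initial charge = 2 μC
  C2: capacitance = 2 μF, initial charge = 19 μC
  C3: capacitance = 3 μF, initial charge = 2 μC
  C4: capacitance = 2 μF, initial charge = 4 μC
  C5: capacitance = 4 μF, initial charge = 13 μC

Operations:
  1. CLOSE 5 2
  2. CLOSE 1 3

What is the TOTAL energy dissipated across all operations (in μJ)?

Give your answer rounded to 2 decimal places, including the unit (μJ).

Initial: C1(1μF, Q=2μC, V=2.00V), C2(2μF, Q=19μC, V=9.50V), C3(3μF, Q=2μC, V=0.67V), C4(2μF, Q=4μC, V=2.00V), C5(4μF, Q=13μC, V=3.25V)
Op 1: CLOSE 5-2: Q_total=32.00, C_total=6.00, V=5.33; Q5=21.33, Q2=10.67; dissipated=26.042
Op 2: CLOSE 1-3: Q_total=4.00, C_total=4.00, V=1.00; Q1=1.00, Q3=3.00; dissipated=0.667
Total dissipated: 26.708 μJ

Answer: 26.71 μJ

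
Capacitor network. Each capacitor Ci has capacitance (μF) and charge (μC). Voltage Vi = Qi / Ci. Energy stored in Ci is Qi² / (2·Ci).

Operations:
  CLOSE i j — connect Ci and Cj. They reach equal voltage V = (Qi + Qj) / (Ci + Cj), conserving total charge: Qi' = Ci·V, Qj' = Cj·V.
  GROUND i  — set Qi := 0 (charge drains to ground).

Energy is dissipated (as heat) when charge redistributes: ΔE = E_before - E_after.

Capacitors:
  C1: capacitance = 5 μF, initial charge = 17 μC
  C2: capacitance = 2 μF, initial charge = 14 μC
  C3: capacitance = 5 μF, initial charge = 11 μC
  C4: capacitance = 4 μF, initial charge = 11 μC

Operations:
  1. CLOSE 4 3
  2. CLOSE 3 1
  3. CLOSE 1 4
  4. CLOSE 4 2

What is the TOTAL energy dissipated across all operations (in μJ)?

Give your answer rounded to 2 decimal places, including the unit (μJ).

Initial: C1(5μF, Q=17μC, V=3.40V), C2(2μF, Q=14μC, V=7.00V), C3(5μF, Q=11μC, V=2.20V), C4(4μF, Q=11μC, V=2.75V)
Op 1: CLOSE 4-3: Q_total=22.00, C_total=9.00, V=2.44; Q4=9.78, Q3=12.22; dissipated=0.336
Op 2: CLOSE 3-1: Q_total=29.22, C_total=10.00, V=2.92; Q3=14.61, Q1=14.61; dissipated=1.141
Op 3: CLOSE 1-4: Q_total=24.39, C_total=9.00, V=2.71; Q1=13.55, Q4=10.84; dissipated=0.254
Op 4: CLOSE 4-2: Q_total=24.84, C_total=6.00, V=4.14; Q4=16.56, Q2=8.28; dissipated=12.270
Total dissipated: 14.001 μJ

Answer: 14.00 μJ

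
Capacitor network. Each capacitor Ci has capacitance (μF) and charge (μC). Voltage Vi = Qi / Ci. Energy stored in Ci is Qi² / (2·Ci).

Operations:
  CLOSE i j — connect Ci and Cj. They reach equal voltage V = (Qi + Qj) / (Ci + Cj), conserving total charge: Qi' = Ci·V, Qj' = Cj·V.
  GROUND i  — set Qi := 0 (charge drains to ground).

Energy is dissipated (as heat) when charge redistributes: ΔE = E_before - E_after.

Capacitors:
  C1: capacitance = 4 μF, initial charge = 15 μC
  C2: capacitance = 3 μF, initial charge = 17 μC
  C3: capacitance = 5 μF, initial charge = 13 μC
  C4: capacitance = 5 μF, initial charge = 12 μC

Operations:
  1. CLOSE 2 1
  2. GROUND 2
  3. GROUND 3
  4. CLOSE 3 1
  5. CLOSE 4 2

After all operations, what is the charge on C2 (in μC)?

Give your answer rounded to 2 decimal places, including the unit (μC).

Answer: 4.50 μC

Derivation:
Initial: C1(4μF, Q=15μC, V=3.75V), C2(3μF, Q=17μC, V=5.67V), C3(5μF, Q=13μC, V=2.60V), C4(5μF, Q=12μC, V=2.40V)
Op 1: CLOSE 2-1: Q_total=32.00, C_total=7.00, V=4.57; Q2=13.71, Q1=18.29; dissipated=3.149
Op 2: GROUND 2: Q2=0; energy lost=31.347
Op 3: GROUND 3: Q3=0; energy lost=16.900
Op 4: CLOSE 3-1: Q_total=18.29, C_total=9.00, V=2.03; Q3=10.16, Q1=8.13; dissipated=23.220
Op 5: CLOSE 4-2: Q_total=12.00, C_total=8.00, V=1.50; Q4=7.50, Q2=4.50; dissipated=5.400
Final charges: Q1=8.13, Q2=4.50, Q3=10.16, Q4=7.50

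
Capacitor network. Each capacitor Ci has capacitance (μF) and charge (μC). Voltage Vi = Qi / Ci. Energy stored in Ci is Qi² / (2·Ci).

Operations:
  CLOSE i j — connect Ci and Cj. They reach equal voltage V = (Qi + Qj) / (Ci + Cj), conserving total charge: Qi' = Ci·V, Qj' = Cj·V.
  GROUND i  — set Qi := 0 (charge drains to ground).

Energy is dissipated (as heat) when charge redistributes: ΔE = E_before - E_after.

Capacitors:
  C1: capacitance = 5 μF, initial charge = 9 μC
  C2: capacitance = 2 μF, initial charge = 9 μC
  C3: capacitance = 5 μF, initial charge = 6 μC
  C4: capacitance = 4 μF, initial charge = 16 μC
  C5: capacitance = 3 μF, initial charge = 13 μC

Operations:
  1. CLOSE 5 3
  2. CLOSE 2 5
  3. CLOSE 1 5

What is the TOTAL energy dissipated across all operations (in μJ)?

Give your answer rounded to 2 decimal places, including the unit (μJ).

Initial: C1(5μF, Q=9μC, V=1.80V), C2(2μF, Q=9μC, V=4.50V), C3(5μF, Q=6μC, V=1.20V), C4(4μF, Q=16μC, V=4.00V), C5(3μF, Q=13μC, V=4.33V)
Op 1: CLOSE 5-3: Q_total=19.00, C_total=8.00, V=2.38; Q5=7.12, Q3=11.88; dissipated=9.204
Op 2: CLOSE 2-5: Q_total=16.12, C_total=5.00, V=3.23; Q2=6.45, Q5=9.68; dissipated=2.709
Op 3: CLOSE 1-5: Q_total=18.68, C_total=8.00, V=2.33; Q1=11.67, Q5=7.00; dissipated=1.904
Total dissipated: 13.817 μJ

Answer: 13.82 μJ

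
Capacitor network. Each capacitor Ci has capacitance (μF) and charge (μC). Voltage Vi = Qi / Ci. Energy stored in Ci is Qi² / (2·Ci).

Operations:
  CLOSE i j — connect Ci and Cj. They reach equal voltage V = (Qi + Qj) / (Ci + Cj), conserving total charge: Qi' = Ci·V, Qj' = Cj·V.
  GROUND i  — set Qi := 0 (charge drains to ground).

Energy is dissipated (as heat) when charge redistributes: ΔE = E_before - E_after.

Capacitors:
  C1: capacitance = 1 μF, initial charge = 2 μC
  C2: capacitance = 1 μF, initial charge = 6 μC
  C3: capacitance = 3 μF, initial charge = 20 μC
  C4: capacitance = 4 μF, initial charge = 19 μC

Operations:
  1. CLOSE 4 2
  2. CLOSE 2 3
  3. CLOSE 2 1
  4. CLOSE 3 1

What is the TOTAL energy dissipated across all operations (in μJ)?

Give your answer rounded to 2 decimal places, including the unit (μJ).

Answer: 7.88 μJ

Derivation:
Initial: C1(1μF, Q=2μC, V=2.00V), C2(1μF, Q=6μC, V=6.00V), C3(3μF, Q=20μC, V=6.67V), C4(4μF, Q=19μC, V=4.75V)
Op 1: CLOSE 4-2: Q_total=25.00, C_total=5.00, V=5.00; Q4=20.00, Q2=5.00; dissipated=0.625
Op 2: CLOSE 2-3: Q_total=25.00, C_total=4.00, V=6.25; Q2=6.25, Q3=18.75; dissipated=1.042
Op 3: CLOSE 2-1: Q_total=8.25, C_total=2.00, V=4.12; Q2=4.12, Q1=4.12; dissipated=4.516
Op 4: CLOSE 3-1: Q_total=22.88, C_total=4.00, V=5.72; Q3=17.16, Q1=5.72; dissipated=1.693
Total dissipated: 7.876 μJ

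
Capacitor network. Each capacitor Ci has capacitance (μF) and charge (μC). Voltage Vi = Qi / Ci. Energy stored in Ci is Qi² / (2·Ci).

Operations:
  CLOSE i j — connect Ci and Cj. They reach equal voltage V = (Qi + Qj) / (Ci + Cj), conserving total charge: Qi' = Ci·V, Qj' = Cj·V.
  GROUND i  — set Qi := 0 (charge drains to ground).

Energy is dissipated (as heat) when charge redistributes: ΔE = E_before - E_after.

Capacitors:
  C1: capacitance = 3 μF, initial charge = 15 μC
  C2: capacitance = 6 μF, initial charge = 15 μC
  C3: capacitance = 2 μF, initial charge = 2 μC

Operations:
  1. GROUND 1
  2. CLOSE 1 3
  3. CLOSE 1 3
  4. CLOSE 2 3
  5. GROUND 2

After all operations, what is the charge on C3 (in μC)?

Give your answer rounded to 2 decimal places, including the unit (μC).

Initial: C1(3μF, Q=15μC, V=5.00V), C2(6μF, Q=15μC, V=2.50V), C3(2μF, Q=2μC, V=1.00V)
Op 1: GROUND 1: Q1=0; energy lost=37.500
Op 2: CLOSE 1-3: Q_total=2.00, C_total=5.00, V=0.40; Q1=1.20, Q3=0.80; dissipated=0.600
Op 3: CLOSE 1-3: Q_total=2.00, C_total=5.00, V=0.40; Q1=1.20, Q3=0.80; dissipated=0.000
Op 4: CLOSE 2-3: Q_total=15.80, C_total=8.00, V=1.98; Q2=11.85, Q3=3.95; dissipated=3.308
Op 5: GROUND 2: Q2=0; energy lost=11.702
Final charges: Q1=1.20, Q2=0.00, Q3=3.95

Answer: 3.95 μC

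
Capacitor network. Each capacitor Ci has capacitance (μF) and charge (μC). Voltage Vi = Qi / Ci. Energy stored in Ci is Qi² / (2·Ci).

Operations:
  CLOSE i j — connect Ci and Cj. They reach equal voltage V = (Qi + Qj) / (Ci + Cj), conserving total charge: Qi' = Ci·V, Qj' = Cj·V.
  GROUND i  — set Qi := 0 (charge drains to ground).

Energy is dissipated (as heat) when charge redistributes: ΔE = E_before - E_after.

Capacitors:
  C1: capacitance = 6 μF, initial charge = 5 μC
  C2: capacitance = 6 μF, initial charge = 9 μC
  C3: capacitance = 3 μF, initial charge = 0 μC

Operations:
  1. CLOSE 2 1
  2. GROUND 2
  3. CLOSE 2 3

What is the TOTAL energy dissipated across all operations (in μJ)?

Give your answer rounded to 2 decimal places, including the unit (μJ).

Initial: C1(6μF, Q=5μC, V=0.83V), C2(6μF, Q=9μC, V=1.50V), C3(3μF, Q=0μC, V=0.00V)
Op 1: CLOSE 2-1: Q_total=14.00, C_total=12.00, V=1.17; Q2=7.00, Q1=7.00; dissipated=0.667
Op 2: GROUND 2: Q2=0; energy lost=4.083
Op 3: CLOSE 2-3: Q_total=0.00, C_total=9.00, V=0.00; Q2=0.00, Q3=0.00; dissipated=0.000
Total dissipated: 4.750 μJ

Answer: 4.75 μJ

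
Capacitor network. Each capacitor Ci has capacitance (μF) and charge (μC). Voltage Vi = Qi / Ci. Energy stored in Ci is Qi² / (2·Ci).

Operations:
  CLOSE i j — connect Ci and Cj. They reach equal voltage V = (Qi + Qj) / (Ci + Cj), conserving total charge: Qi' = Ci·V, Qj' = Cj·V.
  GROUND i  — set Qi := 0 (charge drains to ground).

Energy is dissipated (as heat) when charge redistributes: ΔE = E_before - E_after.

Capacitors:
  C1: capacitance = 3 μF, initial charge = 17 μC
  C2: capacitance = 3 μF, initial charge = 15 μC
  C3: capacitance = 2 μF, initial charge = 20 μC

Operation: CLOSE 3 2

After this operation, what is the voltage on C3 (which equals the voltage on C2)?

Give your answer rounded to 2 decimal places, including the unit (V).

Initial: C1(3μF, Q=17μC, V=5.67V), C2(3μF, Q=15μC, V=5.00V), C3(2μF, Q=20μC, V=10.00V)
Op 1: CLOSE 3-2: Q_total=35.00, C_total=5.00, V=7.00; Q3=14.00, Q2=21.00; dissipated=15.000

Answer: 7.00 V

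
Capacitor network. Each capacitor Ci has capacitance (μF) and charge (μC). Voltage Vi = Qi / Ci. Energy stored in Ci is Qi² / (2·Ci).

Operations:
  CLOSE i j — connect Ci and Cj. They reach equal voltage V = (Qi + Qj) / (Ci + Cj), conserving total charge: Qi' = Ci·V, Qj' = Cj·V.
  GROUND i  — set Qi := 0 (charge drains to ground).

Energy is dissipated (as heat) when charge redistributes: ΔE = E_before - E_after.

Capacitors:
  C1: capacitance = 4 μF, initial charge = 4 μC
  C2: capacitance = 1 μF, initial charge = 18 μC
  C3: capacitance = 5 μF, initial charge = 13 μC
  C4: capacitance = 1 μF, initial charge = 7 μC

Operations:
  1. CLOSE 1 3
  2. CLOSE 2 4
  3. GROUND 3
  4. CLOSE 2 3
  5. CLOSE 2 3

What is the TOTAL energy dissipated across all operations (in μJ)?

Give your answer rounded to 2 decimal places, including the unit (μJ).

Initial: C1(4μF, Q=4μC, V=1.00V), C2(1μF, Q=18μC, V=18.00V), C3(5μF, Q=13μC, V=2.60V), C4(1μF, Q=7μC, V=7.00V)
Op 1: CLOSE 1-3: Q_total=17.00, C_total=9.00, V=1.89; Q1=7.56, Q3=9.44; dissipated=2.844
Op 2: CLOSE 2-4: Q_total=25.00, C_total=2.00, V=12.50; Q2=12.50, Q4=12.50; dissipated=30.250
Op 3: GROUND 3: Q3=0; energy lost=8.920
Op 4: CLOSE 2-3: Q_total=12.50, C_total=6.00, V=2.08; Q2=2.08, Q3=10.42; dissipated=65.104
Op 5: CLOSE 2-3: Q_total=12.50, C_total=6.00, V=2.08; Q2=2.08, Q3=10.42; dissipated=0.000
Total dissipated: 107.118 μJ

Answer: 107.12 μJ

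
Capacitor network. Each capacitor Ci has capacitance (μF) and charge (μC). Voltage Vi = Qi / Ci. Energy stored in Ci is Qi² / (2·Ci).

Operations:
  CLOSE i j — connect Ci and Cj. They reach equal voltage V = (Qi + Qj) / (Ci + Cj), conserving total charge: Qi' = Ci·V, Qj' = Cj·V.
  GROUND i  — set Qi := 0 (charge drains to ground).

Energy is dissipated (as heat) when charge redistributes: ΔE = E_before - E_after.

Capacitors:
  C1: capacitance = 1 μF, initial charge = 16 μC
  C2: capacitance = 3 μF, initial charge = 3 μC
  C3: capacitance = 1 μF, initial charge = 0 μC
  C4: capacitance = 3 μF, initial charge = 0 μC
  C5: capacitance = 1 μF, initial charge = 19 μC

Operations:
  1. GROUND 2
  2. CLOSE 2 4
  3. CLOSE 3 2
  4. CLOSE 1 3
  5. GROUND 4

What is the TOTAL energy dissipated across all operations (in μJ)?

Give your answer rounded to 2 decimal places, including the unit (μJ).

Answer: 65.50 μJ

Derivation:
Initial: C1(1μF, Q=16μC, V=16.00V), C2(3μF, Q=3μC, V=1.00V), C3(1μF, Q=0μC, V=0.00V), C4(3μF, Q=0μC, V=0.00V), C5(1μF, Q=19μC, V=19.00V)
Op 1: GROUND 2: Q2=0; energy lost=1.500
Op 2: CLOSE 2-4: Q_total=0.00, C_total=6.00, V=0.00; Q2=0.00, Q4=0.00; dissipated=0.000
Op 3: CLOSE 3-2: Q_total=0.00, C_total=4.00, V=0.00; Q3=0.00, Q2=0.00; dissipated=0.000
Op 4: CLOSE 1-3: Q_total=16.00, C_total=2.00, V=8.00; Q1=8.00, Q3=8.00; dissipated=64.000
Op 5: GROUND 4: Q4=0; energy lost=0.000
Total dissipated: 65.500 μJ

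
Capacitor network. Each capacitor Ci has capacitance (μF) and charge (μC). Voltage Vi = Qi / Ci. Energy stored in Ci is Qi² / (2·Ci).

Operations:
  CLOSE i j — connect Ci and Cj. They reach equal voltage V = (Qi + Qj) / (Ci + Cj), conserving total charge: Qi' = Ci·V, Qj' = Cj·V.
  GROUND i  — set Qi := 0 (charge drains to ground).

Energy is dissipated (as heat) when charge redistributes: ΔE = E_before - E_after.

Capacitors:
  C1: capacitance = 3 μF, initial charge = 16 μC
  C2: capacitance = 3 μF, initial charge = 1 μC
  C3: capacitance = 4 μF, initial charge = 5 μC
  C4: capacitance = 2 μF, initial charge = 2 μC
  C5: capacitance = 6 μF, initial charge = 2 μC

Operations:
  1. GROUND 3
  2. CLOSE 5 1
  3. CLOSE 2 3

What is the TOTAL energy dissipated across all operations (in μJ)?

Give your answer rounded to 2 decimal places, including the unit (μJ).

Answer: 28.22 μJ

Derivation:
Initial: C1(3μF, Q=16μC, V=5.33V), C2(3μF, Q=1μC, V=0.33V), C3(4μF, Q=5μC, V=1.25V), C4(2μF, Q=2μC, V=1.00V), C5(6μF, Q=2μC, V=0.33V)
Op 1: GROUND 3: Q3=0; energy lost=3.125
Op 2: CLOSE 5-1: Q_total=18.00, C_total=9.00, V=2.00; Q5=12.00, Q1=6.00; dissipated=25.000
Op 3: CLOSE 2-3: Q_total=1.00, C_total=7.00, V=0.14; Q2=0.43, Q3=0.57; dissipated=0.095
Total dissipated: 28.220 μJ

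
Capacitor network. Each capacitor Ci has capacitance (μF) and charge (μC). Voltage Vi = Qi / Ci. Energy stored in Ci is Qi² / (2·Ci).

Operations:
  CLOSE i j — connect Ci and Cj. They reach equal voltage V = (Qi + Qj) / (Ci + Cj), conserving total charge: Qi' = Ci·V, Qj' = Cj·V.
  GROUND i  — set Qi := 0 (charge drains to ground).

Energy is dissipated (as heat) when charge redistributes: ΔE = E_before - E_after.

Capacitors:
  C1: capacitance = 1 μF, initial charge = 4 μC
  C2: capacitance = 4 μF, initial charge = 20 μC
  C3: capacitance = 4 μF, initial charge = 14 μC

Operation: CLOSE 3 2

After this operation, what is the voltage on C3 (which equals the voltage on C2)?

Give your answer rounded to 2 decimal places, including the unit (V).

Initial: C1(1μF, Q=4μC, V=4.00V), C2(4μF, Q=20μC, V=5.00V), C3(4μF, Q=14μC, V=3.50V)
Op 1: CLOSE 3-2: Q_total=34.00, C_total=8.00, V=4.25; Q3=17.00, Q2=17.00; dissipated=2.250

Answer: 4.25 V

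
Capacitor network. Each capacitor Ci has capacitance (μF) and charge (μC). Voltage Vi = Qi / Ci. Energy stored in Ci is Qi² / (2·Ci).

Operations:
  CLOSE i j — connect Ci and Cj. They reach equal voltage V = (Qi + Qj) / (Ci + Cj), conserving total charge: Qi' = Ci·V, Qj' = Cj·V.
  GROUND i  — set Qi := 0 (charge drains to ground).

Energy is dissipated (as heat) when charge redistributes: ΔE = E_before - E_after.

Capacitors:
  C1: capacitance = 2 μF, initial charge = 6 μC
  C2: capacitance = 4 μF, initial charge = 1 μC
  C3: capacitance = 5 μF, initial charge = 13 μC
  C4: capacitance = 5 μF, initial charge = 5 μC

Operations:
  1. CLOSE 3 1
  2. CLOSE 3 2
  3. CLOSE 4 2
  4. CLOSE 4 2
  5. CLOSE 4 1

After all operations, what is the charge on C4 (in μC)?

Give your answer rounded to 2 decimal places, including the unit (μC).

Initial: C1(2μF, Q=6μC, V=3.00V), C2(4μF, Q=1μC, V=0.25V), C3(5μF, Q=13μC, V=2.60V), C4(5μF, Q=5μC, V=1.00V)
Op 1: CLOSE 3-1: Q_total=19.00, C_total=7.00, V=2.71; Q3=13.57, Q1=5.43; dissipated=0.114
Op 2: CLOSE 3-2: Q_total=14.57, C_total=9.00, V=1.62; Q3=8.10, Q2=6.48; dissipated=6.747
Op 3: CLOSE 4-2: Q_total=11.48, C_total=9.00, V=1.28; Q4=6.38, Q2=5.10; dissipated=0.426
Op 4: CLOSE 4-2: Q_total=11.48, C_total=9.00, V=1.28; Q4=6.38, Q2=5.10; dissipated=0.000
Op 5: CLOSE 4-1: Q_total=11.80, C_total=7.00, V=1.69; Q4=8.43, Q1=3.37; dissipated=1.479
Final charges: Q1=3.37, Q2=5.10, Q3=8.10, Q4=8.43

Answer: 8.43 μC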